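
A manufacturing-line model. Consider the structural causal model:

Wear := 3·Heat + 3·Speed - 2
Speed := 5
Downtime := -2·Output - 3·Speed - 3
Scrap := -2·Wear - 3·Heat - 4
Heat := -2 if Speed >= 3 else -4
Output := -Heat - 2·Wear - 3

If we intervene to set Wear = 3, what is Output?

-7

do(Wear=3) replaces the equation Wear := 3·Heat + 3·Speed - 2 with the constant Wear = 3.
Heat = -2 if Speed >= 3 else -4  [with Speed=5]  = -2
Output = -Heat - 2·Wear - 3  [with Heat=-2, Wear=3]  = -7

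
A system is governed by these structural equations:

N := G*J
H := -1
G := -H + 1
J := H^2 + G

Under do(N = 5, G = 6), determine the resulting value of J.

Setting N = 5, G = 6 by intervention discards those variables' equations.
J = H^2 + G  [with H=-1, G=6]  = 7

7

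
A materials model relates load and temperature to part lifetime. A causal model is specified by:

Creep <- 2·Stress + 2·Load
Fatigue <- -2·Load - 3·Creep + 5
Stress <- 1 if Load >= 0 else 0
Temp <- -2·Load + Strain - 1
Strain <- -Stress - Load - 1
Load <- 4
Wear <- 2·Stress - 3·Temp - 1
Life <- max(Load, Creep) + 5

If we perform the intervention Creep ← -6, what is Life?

do(Creep=-6) replaces the equation Creep <- 2·Stress + 2·Load with the constant Creep = -6.
Life = max(Load, Creep) + 5  [with Load=4, Creep=-6]  = 9

9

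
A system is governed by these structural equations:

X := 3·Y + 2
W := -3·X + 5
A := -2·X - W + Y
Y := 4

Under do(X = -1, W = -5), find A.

Setting X = -1, W = -5 by intervention discards those variables' equations.
A = -2·X - W + Y  [with X=-1, W=-5, Y=4]  = 11

11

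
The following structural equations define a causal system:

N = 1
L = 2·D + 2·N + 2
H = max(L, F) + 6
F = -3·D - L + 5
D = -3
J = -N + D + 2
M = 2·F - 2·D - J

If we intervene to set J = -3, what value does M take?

The intervention breaks the incoming arrows to J: J = -N + D + 2 no longer applies, and J = -3.
L = 2·D + 2·N + 2  [with D=-3, N=1]  = -2
F = -3·D - L + 5  [with D=-3, L=-2]  = 16
M = 2·F - 2·D - J  [with F=16, D=-3, J=-3]  = 41

41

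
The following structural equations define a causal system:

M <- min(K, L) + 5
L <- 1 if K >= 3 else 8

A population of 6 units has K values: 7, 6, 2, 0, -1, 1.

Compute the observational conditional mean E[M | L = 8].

5.5

Observing L=8 restricts to units where L's equation naturally yields 8: K ∈ {2, 0, -1, 1}. In that subpopulation M = 7, 5, 4, 6, mean 5.5.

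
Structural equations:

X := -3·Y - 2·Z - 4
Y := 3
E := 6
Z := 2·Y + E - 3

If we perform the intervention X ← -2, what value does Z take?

9

Under do(X=-2), the mechanism X := -3·Y - 2·Z - 4 is discarded; X is fixed at -2.
Since Z is not a descendant of the intervened variable, it is unaffected.
Z = 2·Y + E - 3  [with Y=3, E=6]  = 9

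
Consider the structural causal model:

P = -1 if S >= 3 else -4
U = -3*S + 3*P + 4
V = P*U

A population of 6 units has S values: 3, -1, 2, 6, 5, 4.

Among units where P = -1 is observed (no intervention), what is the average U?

Observing P=-1 restricts to units where P's equation naturally yields -1: S ∈ {3, 6, 5, 4}. In that subpopulation U = -8, -17, -14, -11, mean -12.5.

-12.5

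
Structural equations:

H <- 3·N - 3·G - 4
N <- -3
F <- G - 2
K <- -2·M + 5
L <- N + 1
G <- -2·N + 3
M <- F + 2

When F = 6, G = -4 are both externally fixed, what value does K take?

Setting F = 6, G = -4 by intervention discards those variables' equations.
M = F + 2  [with F=6]  = 8
K = -2·M + 5  [with M=8]  = -11

-11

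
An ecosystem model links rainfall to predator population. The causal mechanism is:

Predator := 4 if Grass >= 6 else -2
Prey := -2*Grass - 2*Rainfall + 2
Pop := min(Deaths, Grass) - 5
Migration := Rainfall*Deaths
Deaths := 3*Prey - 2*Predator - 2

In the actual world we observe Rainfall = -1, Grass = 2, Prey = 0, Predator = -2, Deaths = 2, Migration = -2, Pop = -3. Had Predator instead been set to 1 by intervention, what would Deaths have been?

-4

Intervening sets Predator = 1 and removes its equation (Predator := 4 if Grass >= 6 else -2).
Prey = -2*Grass - 2*Rainfall + 2  [with Grass=2, Rainfall=-1]  = 0
Deaths = 3*Prey - 2*Predator - 2  [with Prey=0, Predator=1]  = -4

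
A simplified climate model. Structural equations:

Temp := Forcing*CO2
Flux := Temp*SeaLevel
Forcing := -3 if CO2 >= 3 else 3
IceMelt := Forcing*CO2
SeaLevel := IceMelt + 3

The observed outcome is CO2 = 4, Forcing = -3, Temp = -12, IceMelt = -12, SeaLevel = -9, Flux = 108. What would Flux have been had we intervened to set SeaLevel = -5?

60

The intervention breaks the incoming arrows to SeaLevel: SeaLevel := IceMelt + 3 no longer applies, and SeaLevel = -5.
Forcing = -3 if CO2 >= 3 else 3  [with CO2=4]  = -3
Temp = Forcing*CO2  [with Forcing=-3, CO2=4]  = -12
Flux = Temp*SeaLevel  [with Temp=-12, SeaLevel=-5]  = 60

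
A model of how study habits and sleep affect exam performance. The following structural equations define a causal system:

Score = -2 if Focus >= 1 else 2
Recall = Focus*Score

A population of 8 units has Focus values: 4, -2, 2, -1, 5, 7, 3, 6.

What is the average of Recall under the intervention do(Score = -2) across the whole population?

-6

do(Score=-2) breaks Score's dependence on Focus. With Score=-2 fixed, Recall across the units is -8, 4, -4, 2, -10, -14, -6, -12, mean -6.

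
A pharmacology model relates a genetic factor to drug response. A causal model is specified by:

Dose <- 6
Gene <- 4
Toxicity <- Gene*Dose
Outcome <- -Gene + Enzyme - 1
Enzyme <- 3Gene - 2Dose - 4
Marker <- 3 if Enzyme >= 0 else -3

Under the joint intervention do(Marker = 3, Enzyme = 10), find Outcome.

The joint intervention fixes Marker = 3, Enzyme = 10, removing each variable's own equation.
Outcome = -Gene + Enzyme - 1  [with Gene=4, Enzyme=10]  = 5

5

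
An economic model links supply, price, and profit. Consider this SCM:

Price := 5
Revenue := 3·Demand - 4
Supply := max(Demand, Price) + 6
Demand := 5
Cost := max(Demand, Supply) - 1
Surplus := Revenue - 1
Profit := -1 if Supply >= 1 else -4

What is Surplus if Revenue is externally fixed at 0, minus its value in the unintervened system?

Under do(Revenue=0), the mechanism Revenue := 3·Demand - 4 is discarded; Revenue is fixed at 0.
Surplus = Revenue - 1  [with Revenue=0]  = -1
Without intervention: Revenue = 3·Demand - 4  [with Demand=5]  = 11; Surplus = Revenue - 1  [with Revenue=11]  = 10.
Change = -1 − 10 = -11.

-11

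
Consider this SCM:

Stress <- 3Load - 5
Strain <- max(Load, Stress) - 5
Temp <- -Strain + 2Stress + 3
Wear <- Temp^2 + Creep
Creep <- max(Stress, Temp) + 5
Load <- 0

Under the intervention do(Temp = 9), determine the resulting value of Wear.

95

Under do(Temp=9), the mechanism Temp <- -Strain + 2Stress + 3 is discarded; Temp is fixed at 9.
Stress = 3Load - 5  [with Load=0]  = -5
Creep = max(Stress, Temp) + 5  [with Stress=-5, Temp=9]  = 14
Wear = Temp^2 + Creep  [with Temp=9, Creep=14]  = 95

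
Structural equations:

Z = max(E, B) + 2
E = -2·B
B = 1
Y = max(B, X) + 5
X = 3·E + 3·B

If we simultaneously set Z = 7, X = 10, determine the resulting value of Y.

15

Setting Z = 7, X = 10 by intervention discards those variables' equations.
Y = max(B, X) + 5  [with B=1, X=10]  = 15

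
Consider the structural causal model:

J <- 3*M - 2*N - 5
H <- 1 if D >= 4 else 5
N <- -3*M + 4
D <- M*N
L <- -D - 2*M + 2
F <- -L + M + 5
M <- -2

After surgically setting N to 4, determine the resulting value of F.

Under do(N=4), the mechanism N <- -3*M + 4 is discarded; N is fixed at 4.
D = M*N  [with M=-2, N=4]  = -8
L = -D - 2*M + 2  [with D=-8, M=-2]  = 14
F = -L + M + 5  [with L=14, M=-2]  = -11

-11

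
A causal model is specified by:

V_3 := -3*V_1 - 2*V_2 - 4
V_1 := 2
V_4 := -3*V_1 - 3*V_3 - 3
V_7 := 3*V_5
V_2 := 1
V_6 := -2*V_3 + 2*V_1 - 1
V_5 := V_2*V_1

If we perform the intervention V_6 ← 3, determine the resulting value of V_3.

do(V_6=3) replaces the equation V_6 := -2*V_3 + 2*V_1 - 1 with the constant V_6 = 3.
V_3 is not downstream of the intervention, so its value is determined by the original equations.
V_3 = -3*V_1 - 2*V_2 - 4  [with V_1=2, V_2=1]  = -12

-12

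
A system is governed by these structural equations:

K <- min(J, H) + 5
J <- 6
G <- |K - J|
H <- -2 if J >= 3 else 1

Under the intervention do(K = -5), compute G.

The intervention breaks the incoming arrows to K: K <- min(J, H) + 5 no longer applies, and K = -5.
G = |K - J|  [with K=-5, J=6]  = 11

11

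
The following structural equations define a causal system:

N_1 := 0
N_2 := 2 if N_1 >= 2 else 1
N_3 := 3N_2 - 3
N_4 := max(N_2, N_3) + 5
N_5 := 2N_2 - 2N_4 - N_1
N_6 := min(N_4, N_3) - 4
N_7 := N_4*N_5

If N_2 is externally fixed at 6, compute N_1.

0

Under do(N_2=6), the mechanism N_2 := 2 if N_1 >= 2 else 1 is discarded; N_2 is fixed at 6.
N_1 is not downstream of the intervention, so its value is determined by the original equations.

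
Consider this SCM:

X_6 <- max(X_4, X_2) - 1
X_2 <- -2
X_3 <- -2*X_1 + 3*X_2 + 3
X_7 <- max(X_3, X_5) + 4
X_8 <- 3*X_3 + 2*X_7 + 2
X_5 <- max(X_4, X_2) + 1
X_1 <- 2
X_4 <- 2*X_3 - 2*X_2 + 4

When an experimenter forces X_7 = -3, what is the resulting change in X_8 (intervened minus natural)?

-12

do(X_7=-3) replaces the equation X_7 <- max(X_3, X_5) + 4 with the constant X_7 = -3.
X_3 = -2*X_1 + 3*X_2 + 3  [with X_1=2, X_2=-2]  = -7
X_8 = 3*X_3 + 2*X_7 + 2  [with X_3=-7, X_7=-3]  = -25
Without intervention: X_3 = -2*X_1 + 3*X_2 + 3  [with X_1=2, X_2=-2]  = -7; X_4 = 2*X_3 - 2*X_2 + 4  [with X_3=-7, X_2=-2]  = -6; X_5 = max(X_4, X_2) + 1  [with X_4=-6, X_2=-2]  = -1; X_7 = max(X_3, X_5) + 4  [with X_3=-7, X_5=-1]  = 3; X_8 = 3*X_3 + 2*X_7 + 2  [with X_3=-7, X_7=3]  = -13.
Change = -25 − (-13) = -12.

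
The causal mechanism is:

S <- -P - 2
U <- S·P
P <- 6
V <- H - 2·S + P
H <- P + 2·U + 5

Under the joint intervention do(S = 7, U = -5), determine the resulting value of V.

-7

Under do(S = 7, U = -5), each intervened variable's structural equation is replaced by its fixed value.
H = P + 2·U + 5  [with P=6, U=-5]  = 1
V = H - 2·S + P  [with H=1, S=7, P=6]  = -7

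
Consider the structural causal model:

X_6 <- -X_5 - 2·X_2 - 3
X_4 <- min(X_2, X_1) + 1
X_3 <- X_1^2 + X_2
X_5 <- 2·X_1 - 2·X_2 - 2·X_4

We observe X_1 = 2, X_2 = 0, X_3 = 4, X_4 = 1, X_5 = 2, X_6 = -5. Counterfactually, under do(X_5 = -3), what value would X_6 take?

The intervention breaks the incoming arrows to X_5: X_5 <- 2·X_1 - 2·X_2 - 2·X_4 no longer applies, and X_5 = -3.
X_6 = -X_5 - 2·X_2 - 3  [with X_5=-3, X_2=0]  = 0

0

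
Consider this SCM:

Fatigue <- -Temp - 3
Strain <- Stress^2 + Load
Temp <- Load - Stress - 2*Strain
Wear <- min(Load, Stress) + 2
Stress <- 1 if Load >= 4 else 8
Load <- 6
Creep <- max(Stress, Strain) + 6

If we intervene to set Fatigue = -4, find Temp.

Under do(Fatigue=-4), the mechanism Fatigue <- -Temp - 3 is discarded; Fatigue is fixed at -4.
Since Temp is not a descendant of the intervened variable, it is unaffected.
Stress = 1 if Load >= 4 else 8  [with Load=6]  = 1
Strain = Stress^2 + Load  [with Stress=1, Load=6]  = 7
Temp = Load - Stress - 2*Strain  [with Load=6, Stress=1, Strain=7]  = -9

-9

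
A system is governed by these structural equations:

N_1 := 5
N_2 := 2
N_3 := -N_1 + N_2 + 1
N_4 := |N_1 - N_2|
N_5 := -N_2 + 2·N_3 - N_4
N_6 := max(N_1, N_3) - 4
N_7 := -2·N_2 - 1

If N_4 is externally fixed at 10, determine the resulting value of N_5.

-16

Intervening sets N_4 = 10 and removes its equation (N_4 := |N_1 - N_2|).
N_3 = -N_1 + N_2 + 1  [with N_1=5, N_2=2]  = -2
N_5 = -N_2 + 2·N_3 - N_4  [with N_2=2, N_3=-2, N_4=10]  = -16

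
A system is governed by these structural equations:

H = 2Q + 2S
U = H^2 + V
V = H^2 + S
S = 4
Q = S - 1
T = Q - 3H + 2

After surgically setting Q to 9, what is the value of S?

Under do(Q=9), the mechanism Q = S - 1 is discarded; Q is fixed at 9.
S is not downstream of the intervention, so its value is determined by the original equations.

4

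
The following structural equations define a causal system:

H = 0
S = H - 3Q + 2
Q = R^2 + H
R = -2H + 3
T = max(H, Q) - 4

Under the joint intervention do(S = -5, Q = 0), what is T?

The joint intervention fixes S = -5, Q = 0, removing each variable's own equation.
T = max(H, Q) - 4  [with H=0, Q=0]  = -4

-4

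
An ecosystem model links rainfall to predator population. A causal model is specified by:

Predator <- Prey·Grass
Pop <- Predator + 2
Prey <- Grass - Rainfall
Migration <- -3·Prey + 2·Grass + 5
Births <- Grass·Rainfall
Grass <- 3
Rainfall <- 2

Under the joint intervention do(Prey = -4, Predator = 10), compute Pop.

12

Under do(Prey = -4, Predator = 10), each intervened variable's structural equation is replaced by its fixed value.
Pop = Predator + 2  [with Predator=10]  = 12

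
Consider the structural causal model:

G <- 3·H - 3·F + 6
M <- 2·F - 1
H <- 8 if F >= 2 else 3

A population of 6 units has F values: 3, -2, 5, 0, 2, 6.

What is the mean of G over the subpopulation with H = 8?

18

Observing H=8 restricts to units where H's equation naturally yields 8: F ∈ {3, 5, 2, 6}. In that subpopulation G = 21, 15, 24, 12, mean 18.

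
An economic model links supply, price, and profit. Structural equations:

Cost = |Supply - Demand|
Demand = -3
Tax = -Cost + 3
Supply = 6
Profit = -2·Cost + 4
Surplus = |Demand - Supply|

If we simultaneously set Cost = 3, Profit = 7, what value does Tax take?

The joint intervention fixes Cost = 3, Profit = 7, removing each variable's own equation.
Tax = -Cost + 3  [with Cost=3]  = 0

0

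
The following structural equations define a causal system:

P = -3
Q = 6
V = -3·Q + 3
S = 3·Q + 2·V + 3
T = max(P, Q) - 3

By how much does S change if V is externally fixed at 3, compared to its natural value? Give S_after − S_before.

36

do(V=3) replaces the equation V = -3·Q + 3 with the constant V = 3.
S = 3·Q + 2·V + 3  [with Q=6, V=3]  = 27
Without intervention: V = -3·Q + 3  [with Q=6]  = -15; S = 3·Q + 2·V + 3  [with Q=6, V=-15]  = -9.
Change = 27 − (-9) = 36.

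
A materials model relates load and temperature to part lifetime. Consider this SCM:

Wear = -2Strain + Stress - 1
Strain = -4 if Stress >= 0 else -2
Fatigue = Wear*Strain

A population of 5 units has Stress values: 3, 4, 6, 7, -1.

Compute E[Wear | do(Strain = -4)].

Under do(Strain=-4), Strain's equation is replaced by Strain=-4 for every unit. Per-unit Wear: 10, 11, 13, 14, 6. Mean = 10.8.

10.8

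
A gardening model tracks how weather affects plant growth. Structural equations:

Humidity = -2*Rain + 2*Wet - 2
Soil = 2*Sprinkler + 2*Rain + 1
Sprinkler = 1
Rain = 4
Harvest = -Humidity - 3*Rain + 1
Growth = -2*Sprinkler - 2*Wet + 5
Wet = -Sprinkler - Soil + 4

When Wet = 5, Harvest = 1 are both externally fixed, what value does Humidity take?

The joint intervention fixes Wet = 5, Harvest = 1, removing each variable's own equation.
Humidity = -2*Rain + 2*Wet - 2  [with Rain=4, Wet=5]  = 0

0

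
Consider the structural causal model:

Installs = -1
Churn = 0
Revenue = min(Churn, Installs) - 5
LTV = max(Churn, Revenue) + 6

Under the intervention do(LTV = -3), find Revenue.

-6

Under do(LTV=-3), the mechanism LTV = max(Churn, Revenue) + 6 is discarded; LTV is fixed at -3.
Since Revenue is not a descendant of the intervened variable, it is unaffected.
Revenue = min(Churn, Installs) - 5  [with Churn=0, Installs=-1]  = -6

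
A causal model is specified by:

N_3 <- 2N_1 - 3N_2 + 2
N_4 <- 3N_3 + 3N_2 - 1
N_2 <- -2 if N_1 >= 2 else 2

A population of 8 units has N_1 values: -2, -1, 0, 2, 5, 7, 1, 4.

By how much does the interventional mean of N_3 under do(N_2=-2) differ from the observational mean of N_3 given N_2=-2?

-5

Under do(N_2=-2), N_2's equation is replaced by N_2=-2 for every unit. Per-unit N_3: 4, 6, 8, 12, 18, 22, 10, 16. Mean = 12.
E[N_3|N_2=-2] averages over only the 4 units with N_2=-2 (N_1 = 2, 5, 7, 4): N_3 = 12, 18, 22, 16, mean 17.
Difference = 12 − 17 = -5.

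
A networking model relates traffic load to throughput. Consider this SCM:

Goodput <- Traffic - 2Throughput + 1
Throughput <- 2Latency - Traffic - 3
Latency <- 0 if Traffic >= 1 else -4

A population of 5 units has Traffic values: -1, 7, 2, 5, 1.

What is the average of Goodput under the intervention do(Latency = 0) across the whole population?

do(Latency=0) breaks Latency's dependence on Traffic. With Latency=0 fixed, Goodput across the units is 4, 28, 13, 22, 10, mean 15.4.

15.4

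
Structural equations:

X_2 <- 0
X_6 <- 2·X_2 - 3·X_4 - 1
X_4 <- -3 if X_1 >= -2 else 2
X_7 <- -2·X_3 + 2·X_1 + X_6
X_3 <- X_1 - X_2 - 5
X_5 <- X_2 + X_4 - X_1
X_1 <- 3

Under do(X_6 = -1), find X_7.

9

Intervening sets X_6 = -1 and removes its equation (X_6 <- 2·X_2 - 3·X_4 - 1).
X_3 = X_1 - X_2 - 5  [with X_1=3, X_2=0]  = -2
X_7 = -2·X_3 + 2·X_1 + X_6  [with X_3=-2, X_1=3, X_6=-1]  = 9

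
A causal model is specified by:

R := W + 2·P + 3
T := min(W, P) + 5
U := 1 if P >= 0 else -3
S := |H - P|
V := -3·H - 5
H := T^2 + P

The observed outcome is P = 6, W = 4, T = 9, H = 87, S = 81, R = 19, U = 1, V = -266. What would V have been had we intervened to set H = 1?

do(H=1) replaces the equation H := T^2 + P with the constant H = 1.
V = -3·H - 5  [with H=1]  = -8

-8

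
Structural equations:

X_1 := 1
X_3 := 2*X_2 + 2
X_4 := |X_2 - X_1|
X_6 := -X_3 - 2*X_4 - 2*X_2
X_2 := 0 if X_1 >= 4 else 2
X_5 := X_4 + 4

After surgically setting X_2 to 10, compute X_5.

do(X_2=10) replaces the equation X_2 := 0 if X_1 >= 4 else 2 with the constant X_2 = 10.
X_4 = |X_2 - X_1|  [with X_2=10, X_1=1]  = 9
X_5 = X_4 + 4  [with X_4=9]  = 13

13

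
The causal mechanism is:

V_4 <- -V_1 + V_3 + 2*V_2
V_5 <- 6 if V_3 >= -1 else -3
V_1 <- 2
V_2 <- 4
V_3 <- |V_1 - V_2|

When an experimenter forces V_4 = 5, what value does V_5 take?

Intervening sets V_4 = 5 and removes its equation (V_4 <- -V_1 + V_3 + 2*V_2).
No directed path runs from V_4 to V_5, so V_5 keeps its natural value.
V_3 = |V_1 - V_2|  [with V_1=2, V_2=4]  = 2
V_5 = 6 if V_3 >= -1 else -3  [with V_3=2]  = 6

6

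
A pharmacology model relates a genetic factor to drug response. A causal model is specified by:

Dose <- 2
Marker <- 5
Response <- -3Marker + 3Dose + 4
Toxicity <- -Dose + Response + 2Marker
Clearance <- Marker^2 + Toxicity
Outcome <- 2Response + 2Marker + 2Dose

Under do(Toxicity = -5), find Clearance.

Intervening sets Toxicity = -5 and removes its equation (Toxicity <- -Dose + Response + 2Marker).
Clearance = Marker^2 + Toxicity  [with Marker=5, Toxicity=-5]  = 20

20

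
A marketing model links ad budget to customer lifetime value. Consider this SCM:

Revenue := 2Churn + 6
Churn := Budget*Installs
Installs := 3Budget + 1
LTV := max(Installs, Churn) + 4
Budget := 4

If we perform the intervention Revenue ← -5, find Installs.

13

The intervention breaks the incoming arrows to Revenue: Revenue := 2Churn + 6 no longer applies, and Revenue = -5.
Since Installs is not a descendant of the intervened variable, it is unaffected.
Installs = 3Budget + 1  [with Budget=4]  = 13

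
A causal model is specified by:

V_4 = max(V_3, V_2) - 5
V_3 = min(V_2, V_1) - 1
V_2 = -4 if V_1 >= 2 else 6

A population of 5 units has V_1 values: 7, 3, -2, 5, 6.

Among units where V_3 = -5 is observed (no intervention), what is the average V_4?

-9

E[V_4|V_3=-5] averages over only the 4 units with V_3=-5 (V_1 = 7, 3, 5, 6): V_4 = -9, -9, -9, -9, mean -9.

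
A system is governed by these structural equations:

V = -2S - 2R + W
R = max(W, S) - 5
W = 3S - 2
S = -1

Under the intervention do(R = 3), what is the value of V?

-9

The intervention breaks the incoming arrows to R: R = max(W, S) - 5 no longer applies, and R = 3.
W = 3S - 2  [with S=-1]  = -5
V = -2S - 2R + W  [with S=-1, R=3, W=-5]  = -9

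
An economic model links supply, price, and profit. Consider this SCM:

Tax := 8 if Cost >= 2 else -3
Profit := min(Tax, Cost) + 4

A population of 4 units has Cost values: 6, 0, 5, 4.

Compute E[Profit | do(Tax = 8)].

Every unit gets Tax=8 under the intervention. Profit values become 10, 4, 9, 8; E[Profit|do(Tax=8)] = 7.75.

7.75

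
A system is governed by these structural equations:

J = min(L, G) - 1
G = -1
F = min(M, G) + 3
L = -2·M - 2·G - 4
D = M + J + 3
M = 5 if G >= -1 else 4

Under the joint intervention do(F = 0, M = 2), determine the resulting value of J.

Setting F = 0, M = 2 by intervention discards those variables' equations.
L = -2·M - 2·G - 4  [with M=2, G=-1]  = -6
J = min(L, G) - 1  [with L=-6, G=-1]  = -7

-7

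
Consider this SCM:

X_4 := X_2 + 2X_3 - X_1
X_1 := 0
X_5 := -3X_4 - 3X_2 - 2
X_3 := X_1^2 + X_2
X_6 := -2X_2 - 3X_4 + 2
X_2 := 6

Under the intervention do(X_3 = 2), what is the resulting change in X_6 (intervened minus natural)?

The intervention breaks the incoming arrows to X_3: X_3 := X_1^2 + X_2 no longer applies, and X_3 = 2.
X_4 = X_2 + 2X_3 - X_1  [with X_2=6, X_3=2, X_1=0]  = 10
X_6 = -2X_2 - 3X_4 + 2  [with X_2=6, X_4=10]  = -40
Without intervention: X_3 = X_1^2 + X_2  [with X_1=0, X_2=6]  = 6; X_4 = X_2 + 2X_3 - X_1  [with X_2=6, X_3=6, X_1=0]  = 18; X_6 = -2X_2 - 3X_4 + 2  [with X_2=6, X_4=18]  = -64.
Change = -40 − (-64) = 24.

24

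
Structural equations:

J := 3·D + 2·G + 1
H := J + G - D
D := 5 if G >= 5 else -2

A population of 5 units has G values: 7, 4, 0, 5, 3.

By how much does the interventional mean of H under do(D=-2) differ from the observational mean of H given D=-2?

Every unit gets D=-2 under the intervention. H values become 18, 9, -3, 12, 6; E[H|do(D=-2)] = 8.4.
Conditioning on D=-2 selects the 3 unit(s) with G ∈ {4, 0, 3}. Their H values: 9, -3, 6. Mean = 4.
Difference = 8.4 − 4 = 4.4.

4.4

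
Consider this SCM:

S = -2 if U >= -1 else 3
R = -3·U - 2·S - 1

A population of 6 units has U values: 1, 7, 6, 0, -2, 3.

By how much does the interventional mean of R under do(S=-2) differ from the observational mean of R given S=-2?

do(S=-2) breaks S's dependence on U. With S=-2 fixed, R across the units is 0, -18, -15, 3, 9, -6, mean -4.5.
E[R|S=-2] averages over only the 5 units with S=-2 (U = 1, 7, 6, 0, 3): R = 0, -18, -15, 3, -6, mean -7.2.
Difference = -4.5 − (-7.2) = 2.7.

2.7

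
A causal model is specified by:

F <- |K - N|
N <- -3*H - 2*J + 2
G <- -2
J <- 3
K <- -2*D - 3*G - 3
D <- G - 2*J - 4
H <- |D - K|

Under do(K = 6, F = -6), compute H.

Setting K = 6, F = -6 by intervention discards those variables' equations.
D = G - 2*J - 4  [with G=-2, J=3]  = -12
H = |D - K|  [with D=-12, K=6]  = 18

18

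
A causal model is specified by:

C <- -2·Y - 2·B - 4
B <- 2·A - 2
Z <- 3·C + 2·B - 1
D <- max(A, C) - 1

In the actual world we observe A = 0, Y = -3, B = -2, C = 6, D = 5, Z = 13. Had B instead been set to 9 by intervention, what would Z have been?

-31

The intervention breaks the incoming arrows to B: B <- 2·A - 2 no longer applies, and B = 9.
C = -2·Y - 2·B - 4  [with Y=-3, B=9]  = -16
Z = 3·C + 2·B - 1  [with C=-16, B=9]  = -31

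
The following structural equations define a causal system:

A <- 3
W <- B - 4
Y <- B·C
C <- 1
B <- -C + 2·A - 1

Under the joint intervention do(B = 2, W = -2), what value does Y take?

2

Setting B = 2, W = -2 by intervention discards those variables' equations.
Y = B·C  [with B=2, C=1]  = 2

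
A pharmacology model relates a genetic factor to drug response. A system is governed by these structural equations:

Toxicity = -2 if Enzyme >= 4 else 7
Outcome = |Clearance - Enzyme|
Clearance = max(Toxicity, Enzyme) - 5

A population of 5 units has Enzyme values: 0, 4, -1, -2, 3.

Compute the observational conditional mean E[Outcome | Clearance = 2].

2.5

E[Outcome|Clearance=2] averages over only the 4 units with Clearance=2 (Enzyme = 0, -1, -2, 3): Outcome = 2, 3, 4, 1, mean 2.5.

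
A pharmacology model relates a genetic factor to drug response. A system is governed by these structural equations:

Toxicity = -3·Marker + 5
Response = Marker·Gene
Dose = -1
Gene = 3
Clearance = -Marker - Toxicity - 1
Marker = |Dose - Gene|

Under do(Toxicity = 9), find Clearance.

-14

The intervention breaks the incoming arrows to Toxicity: Toxicity = -3·Marker + 5 no longer applies, and Toxicity = 9.
Marker = |Dose - Gene|  [with Dose=-1, Gene=3]  = 4
Clearance = -Marker - Toxicity - 1  [with Marker=4, Toxicity=9]  = -14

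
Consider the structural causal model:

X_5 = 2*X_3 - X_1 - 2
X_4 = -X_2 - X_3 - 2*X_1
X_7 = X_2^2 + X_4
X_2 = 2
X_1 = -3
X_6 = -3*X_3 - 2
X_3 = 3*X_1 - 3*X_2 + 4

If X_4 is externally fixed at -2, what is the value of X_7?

The intervention breaks the incoming arrows to X_4: X_4 = -X_2 - X_3 - 2*X_1 no longer applies, and X_4 = -2.
X_7 = X_2^2 + X_4  [with X_2=2, X_4=-2]  = 2

2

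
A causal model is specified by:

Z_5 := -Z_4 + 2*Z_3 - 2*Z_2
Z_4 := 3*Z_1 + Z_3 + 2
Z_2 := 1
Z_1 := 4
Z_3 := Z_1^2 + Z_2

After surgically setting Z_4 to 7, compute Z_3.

17

Under do(Z_4=7), the mechanism Z_4 := 3*Z_1 + Z_3 + 2 is discarded; Z_4 is fixed at 7.
Since Z_3 is not a descendant of the intervened variable, it is unaffected.
Z_3 = Z_1^2 + Z_2  [with Z_1=4, Z_2=1]  = 17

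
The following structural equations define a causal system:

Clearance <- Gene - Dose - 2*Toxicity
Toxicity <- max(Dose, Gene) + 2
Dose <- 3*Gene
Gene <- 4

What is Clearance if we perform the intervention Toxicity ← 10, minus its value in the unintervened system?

The intervention breaks the incoming arrows to Toxicity: Toxicity <- max(Dose, Gene) + 2 no longer applies, and Toxicity = 10.
Dose = 3*Gene  [with Gene=4]  = 12
Clearance = Gene - Dose - 2*Toxicity  [with Gene=4, Dose=12, Toxicity=10]  = -28
Without intervention: Dose = 3*Gene  [with Gene=4]  = 12; Toxicity = max(Dose, Gene) + 2  [with Dose=12, Gene=4]  = 14; Clearance = Gene - Dose - 2*Toxicity  [with Gene=4, Dose=12, Toxicity=14]  = -36.
Change = -28 − (-36) = 8.

8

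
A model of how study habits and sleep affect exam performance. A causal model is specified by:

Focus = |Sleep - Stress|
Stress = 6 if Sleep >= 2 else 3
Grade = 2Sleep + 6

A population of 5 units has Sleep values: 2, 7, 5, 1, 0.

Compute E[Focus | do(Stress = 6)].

Every unit gets Stress=6 under the intervention. Focus values become 4, 1, 1, 5, 6; E[Focus|do(Stress=6)] = 3.4.

3.4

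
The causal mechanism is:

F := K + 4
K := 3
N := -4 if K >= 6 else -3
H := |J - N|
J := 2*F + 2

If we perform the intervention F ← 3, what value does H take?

do(F=3) replaces the equation F := K + 4 with the constant F = 3.
N = -4 if K >= 6 else -3  [with K=3]  = -3
J = 2*F + 2  [with F=3]  = 8
H = |J - N|  [with J=8, N=-3]  = 11

11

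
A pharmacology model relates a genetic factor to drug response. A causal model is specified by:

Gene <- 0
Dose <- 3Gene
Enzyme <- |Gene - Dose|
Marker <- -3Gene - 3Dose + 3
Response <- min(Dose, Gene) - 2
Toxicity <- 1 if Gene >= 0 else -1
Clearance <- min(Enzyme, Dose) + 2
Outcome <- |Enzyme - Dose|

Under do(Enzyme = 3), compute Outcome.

3

The intervention breaks the incoming arrows to Enzyme: Enzyme <- |Gene - Dose| no longer applies, and Enzyme = 3.
Dose = 3Gene  [with Gene=0]  = 0
Outcome = |Enzyme - Dose|  [with Enzyme=3, Dose=0]  = 3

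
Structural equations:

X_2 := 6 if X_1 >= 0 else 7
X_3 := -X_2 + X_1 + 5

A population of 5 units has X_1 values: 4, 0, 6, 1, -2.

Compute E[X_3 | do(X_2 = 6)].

0.8

Every unit gets X_2=6 under the intervention. X_3 values become 3, -1, 5, 0, -3; E[X_3|do(X_2=6)] = 0.8.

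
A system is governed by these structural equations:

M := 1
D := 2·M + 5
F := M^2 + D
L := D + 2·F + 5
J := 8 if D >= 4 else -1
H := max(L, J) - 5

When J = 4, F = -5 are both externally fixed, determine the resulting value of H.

The joint intervention fixes J = 4, F = -5, removing each variable's own equation.
D = 2·M + 5  [with M=1]  = 7
L = D + 2·F + 5  [with D=7, F=-5]  = 2
H = max(L, J) - 5  [with L=2, J=4]  = -1

-1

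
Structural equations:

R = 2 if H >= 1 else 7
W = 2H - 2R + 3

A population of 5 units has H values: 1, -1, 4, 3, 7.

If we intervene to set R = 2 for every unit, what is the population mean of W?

Every unit gets R=2 under the intervention. W values become 1, -3, 7, 5, 13; E[W|do(R=2)] = 4.6.

4.6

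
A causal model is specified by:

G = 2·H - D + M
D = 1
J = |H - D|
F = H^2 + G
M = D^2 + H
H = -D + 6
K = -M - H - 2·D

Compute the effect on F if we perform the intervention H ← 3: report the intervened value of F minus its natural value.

Under do(H=3), the mechanism H = -D + 6 is discarded; H is fixed at 3.
M = D^2 + H  [with D=1, H=3]  = 4
G = 2·H - D + M  [with H=3, D=1, M=4]  = 9
F = H^2 + G  [with H=3, G=9]  = 18
Without intervention: H = -D + 6  [with D=1]  = 5; M = D^2 + H  [with D=1, H=5]  = 6; G = 2·H - D + M  [with H=5, D=1, M=6]  = 15; F = H^2 + G  [with H=5, G=15]  = 40.
Change = 18 − 40 = -22.

-22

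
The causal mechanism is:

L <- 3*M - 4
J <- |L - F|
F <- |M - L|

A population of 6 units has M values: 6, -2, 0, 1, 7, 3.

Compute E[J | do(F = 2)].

8.5

do(F=2) breaks F's dependence on M. With F=2 fixed, J across the units is 12, 12, 6, 3, 15, 3, mean 8.5.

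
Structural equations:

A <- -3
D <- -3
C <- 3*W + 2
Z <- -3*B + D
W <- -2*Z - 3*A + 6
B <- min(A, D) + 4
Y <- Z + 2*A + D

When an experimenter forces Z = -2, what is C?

59

The intervention breaks the incoming arrows to Z: Z <- -3*B + D no longer applies, and Z = -2.
W = -2*Z - 3*A + 6  [with Z=-2, A=-3]  = 19
C = 3*W + 2  [with W=19]  = 59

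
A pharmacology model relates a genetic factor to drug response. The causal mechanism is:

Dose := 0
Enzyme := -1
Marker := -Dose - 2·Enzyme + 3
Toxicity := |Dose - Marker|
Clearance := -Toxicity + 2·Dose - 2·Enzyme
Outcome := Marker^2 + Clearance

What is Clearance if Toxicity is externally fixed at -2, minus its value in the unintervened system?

Intervening sets Toxicity = -2 and removes its equation (Toxicity := |Dose - Marker|).
Clearance = -Toxicity + 2·Dose - 2·Enzyme  [with Toxicity=-2, Dose=0, Enzyme=-1]  = 4
Without intervention: Marker = -Dose - 2·Enzyme + 3  [with Dose=0, Enzyme=-1]  = 5; Toxicity = |Dose - Marker|  [with Dose=0, Marker=5]  = 5; Clearance = -Toxicity + 2·Dose - 2·Enzyme  [with Toxicity=5, Dose=0, Enzyme=-1]  = -3.
Change = 4 − (-3) = 7.

7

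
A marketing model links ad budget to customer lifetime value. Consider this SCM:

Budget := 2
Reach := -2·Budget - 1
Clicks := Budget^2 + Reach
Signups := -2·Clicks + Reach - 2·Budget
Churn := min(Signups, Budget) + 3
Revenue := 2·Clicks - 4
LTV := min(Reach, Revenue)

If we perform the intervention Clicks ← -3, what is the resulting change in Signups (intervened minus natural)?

4

The intervention breaks the incoming arrows to Clicks: Clicks := Budget^2 + Reach no longer applies, and Clicks = -3.
Reach = -2·Budget - 1  [with Budget=2]  = -5
Signups = -2·Clicks + Reach - 2·Budget  [with Clicks=-3, Reach=-5, Budget=2]  = -3
Without intervention: Reach = -2·Budget - 1  [with Budget=2]  = -5; Clicks = Budget^2 + Reach  [with Budget=2, Reach=-5]  = -1; Signups = -2·Clicks + Reach - 2·Budget  [with Clicks=-1, Reach=-5, Budget=2]  = -7.
Change = -3 − (-7) = 4.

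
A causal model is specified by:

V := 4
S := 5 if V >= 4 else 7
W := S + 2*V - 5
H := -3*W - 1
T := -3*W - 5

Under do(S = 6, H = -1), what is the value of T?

-32

Setting S = 6, H = -1 by intervention discards those variables' equations.
W = S + 2*V - 5  [with S=6, V=4]  = 9
T = -3*W - 5  [with W=9]  = -32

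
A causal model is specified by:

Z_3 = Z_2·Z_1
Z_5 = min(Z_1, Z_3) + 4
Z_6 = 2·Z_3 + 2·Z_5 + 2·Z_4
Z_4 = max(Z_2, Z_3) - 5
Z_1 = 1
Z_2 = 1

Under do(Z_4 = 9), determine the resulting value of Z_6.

30

Under do(Z_4=9), the mechanism Z_4 = max(Z_2, Z_3) - 5 is discarded; Z_4 is fixed at 9.
Z_3 = Z_2·Z_1  [with Z_2=1, Z_1=1]  = 1
Z_5 = min(Z_1, Z_3) + 4  [with Z_1=1, Z_3=1]  = 5
Z_6 = 2·Z_3 + 2·Z_5 + 2·Z_4  [with Z_3=1, Z_5=5, Z_4=9]  = 30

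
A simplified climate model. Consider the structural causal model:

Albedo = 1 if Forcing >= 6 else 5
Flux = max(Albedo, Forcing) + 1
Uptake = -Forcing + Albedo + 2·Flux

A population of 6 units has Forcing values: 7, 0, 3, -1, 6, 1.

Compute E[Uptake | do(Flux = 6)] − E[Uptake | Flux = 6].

-3.25

Under do(Flux=6), Flux's equation is replaced by Flux=6 for every unit. Per-unit Uptake: 6, 17, 14, 18, 7, 16. Mean = 13.
E[Uptake|Flux=6] averages over only the 4 units with Flux=6 (Forcing = 0, 3, -1, 1): Uptake = 17, 14, 18, 16, mean 16.25.
Difference = 13 − 16.25 = -3.25.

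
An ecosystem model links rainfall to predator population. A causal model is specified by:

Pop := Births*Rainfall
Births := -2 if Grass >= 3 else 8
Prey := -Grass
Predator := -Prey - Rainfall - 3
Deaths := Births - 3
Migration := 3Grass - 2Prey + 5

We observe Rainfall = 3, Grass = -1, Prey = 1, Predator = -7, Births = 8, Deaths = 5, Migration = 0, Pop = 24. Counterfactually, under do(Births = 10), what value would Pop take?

do(Births=10) replaces the equation Births := -2 if Grass >= 3 else 8 with the constant Births = 10.
Pop = Births*Rainfall  [with Births=10, Rainfall=3]  = 30

30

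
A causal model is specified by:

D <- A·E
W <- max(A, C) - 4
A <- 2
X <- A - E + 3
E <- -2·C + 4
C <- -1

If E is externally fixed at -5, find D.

-10

Intervening sets E = -5 and removes its equation (E <- -2·C + 4).
D = A·E  [with A=2, E=-5]  = -10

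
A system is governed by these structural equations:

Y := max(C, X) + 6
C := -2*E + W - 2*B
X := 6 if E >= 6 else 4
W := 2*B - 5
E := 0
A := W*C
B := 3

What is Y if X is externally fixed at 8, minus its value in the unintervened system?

4

The intervention breaks the incoming arrows to X: X := 6 if E >= 6 else 4 no longer applies, and X = 8.
W = 2*B - 5  [with B=3]  = 1
C = -2*E + W - 2*B  [with E=0, W=1, B=3]  = -5
Y = max(C, X) + 6  [with C=-5, X=8]  = 14
Without intervention: W = 2*B - 5  [with B=3]  = 1; C = -2*E + W - 2*B  [with E=0, W=1, B=3]  = -5; X = 6 if E >= 6 else 4  [with E=0]  = 4; Y = max(C, X) + 6  [with C=-5, X=4]  = 10.
Change = 14 − 10 = 4.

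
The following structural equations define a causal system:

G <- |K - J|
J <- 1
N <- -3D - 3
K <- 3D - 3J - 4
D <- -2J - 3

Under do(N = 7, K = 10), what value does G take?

9

Setting N = 7, K = 10 by intervention discards those variables' equations.
G = |K - J|  [with K=10, J=1]  = 9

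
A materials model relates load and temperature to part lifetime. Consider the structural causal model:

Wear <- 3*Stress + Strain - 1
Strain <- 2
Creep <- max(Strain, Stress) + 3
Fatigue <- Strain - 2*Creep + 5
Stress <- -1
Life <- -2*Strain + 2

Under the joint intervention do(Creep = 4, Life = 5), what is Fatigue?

The joint intervention fixes Creep = 4, Life = 5, removing each variable's own equation.
Fatigue = Strain - 2*Creep + 5  [with Strain=2, Creep=4]  = -1

-1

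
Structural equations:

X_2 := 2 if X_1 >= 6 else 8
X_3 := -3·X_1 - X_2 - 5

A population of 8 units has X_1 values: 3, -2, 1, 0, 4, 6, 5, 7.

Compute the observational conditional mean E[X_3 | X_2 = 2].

Conditioning on X_2=2 selects the 2 unit(s) with X_1 ∈ {6, 7}. Their X_3 values: -25, -28. Mean = -26.5.

-26.5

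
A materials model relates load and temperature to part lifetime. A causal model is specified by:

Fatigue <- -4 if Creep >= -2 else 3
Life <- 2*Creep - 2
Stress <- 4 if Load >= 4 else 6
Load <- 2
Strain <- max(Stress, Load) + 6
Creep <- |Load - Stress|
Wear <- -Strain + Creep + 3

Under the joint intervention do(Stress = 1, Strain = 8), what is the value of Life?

Under do(Stress = 1, Strain = 8), each intervened variable's structural equation is replaced by its fixed value.
Creep = |Load - Stress|  [with Load=2, Stress=1]  = 1
Life = 2*Creep - 2  [with Creep=1]  = 0

0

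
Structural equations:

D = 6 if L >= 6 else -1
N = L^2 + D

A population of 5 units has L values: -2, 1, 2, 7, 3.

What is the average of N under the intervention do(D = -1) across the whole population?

12.4

Every unit gets D=-1 under the intervention. N values become 3, 0, 3, 48, 8; E[N|do(D=-1)] = 12.4.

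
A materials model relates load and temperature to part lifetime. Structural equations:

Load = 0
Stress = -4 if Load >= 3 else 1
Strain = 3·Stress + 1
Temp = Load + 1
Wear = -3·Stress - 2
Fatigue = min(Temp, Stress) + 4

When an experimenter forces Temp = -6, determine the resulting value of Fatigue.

Under do(Temp=-6), the mechanism Temp = Load + 1 is discarded; Temp is fixed at -6.
Stress = -4 if Load >= 3 else 1  [with Load=0]  = 1
Fatigue = min(Temp, Stress) + 4  [with Temp=-6, Stress=1]  = -2

-2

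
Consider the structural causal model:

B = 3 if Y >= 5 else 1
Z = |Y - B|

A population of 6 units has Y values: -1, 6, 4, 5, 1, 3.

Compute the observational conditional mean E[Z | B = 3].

2.5

E[Z|B=3] averages over only the 2 units with B=3 (Y = 6, 5): Z = 3, 2, mean 2.5.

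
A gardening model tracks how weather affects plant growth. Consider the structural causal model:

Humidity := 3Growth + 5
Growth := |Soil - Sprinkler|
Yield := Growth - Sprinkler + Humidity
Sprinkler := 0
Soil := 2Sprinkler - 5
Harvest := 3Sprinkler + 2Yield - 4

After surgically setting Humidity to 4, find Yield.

Intervening sets Humidity = 4 and removes its equation (Humidity := 3Growth + 5).
Soil = 2Sprinkler - 5  [with Sprinkler=0]  = -5
Growth = |Soil - Sprinkler|  [with Soil=-5, Sprinkler=0]  = 5
Yield = Growth - Sprinkler + Humidity  [with Growth=5, Sprinkler=0, Humidity=4]  = 9

9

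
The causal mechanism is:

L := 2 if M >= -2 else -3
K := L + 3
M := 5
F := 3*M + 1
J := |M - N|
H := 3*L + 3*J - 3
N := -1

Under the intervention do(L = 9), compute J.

6

do(L=9) replaces the equation L := 2 if M >= -2 else -3 with the constant L = 9.
J is not downstream of the intervention, so its value is determined by the original equations.
J = |M - N|  [with M=5, N=-1]  = 6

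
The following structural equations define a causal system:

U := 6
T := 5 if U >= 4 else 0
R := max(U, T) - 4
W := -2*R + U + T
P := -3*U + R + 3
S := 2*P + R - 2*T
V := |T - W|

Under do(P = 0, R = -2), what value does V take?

10

The joint intervention fixes P = 0, R = -2, removing each variable's own equation.
T = 5 if U >= 4 else 0  [with U=6]  = 5
W = -2*R + U + T  [with R=-2, U=6, T=5]  = 15
V = |T - W|  [with T=5, W=15]  = 10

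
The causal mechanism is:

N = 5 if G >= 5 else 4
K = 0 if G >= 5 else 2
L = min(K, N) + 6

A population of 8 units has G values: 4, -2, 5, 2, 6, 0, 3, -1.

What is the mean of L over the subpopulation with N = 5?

Observing N=5 restricts to units where N's equation naturally yields 5: G ∈ {5, 6}. In that subpopulation L = 6, 6, mean 6.

6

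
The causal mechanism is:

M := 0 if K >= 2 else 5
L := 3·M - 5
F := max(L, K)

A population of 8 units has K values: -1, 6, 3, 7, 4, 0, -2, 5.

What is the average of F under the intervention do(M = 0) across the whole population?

Under do(M=0), M's equation is replaced by M=0 for every unit. Per-unit F: -1, 6, 3, 7, 4, 0, -2, 5. Mean = 2.75.

2.75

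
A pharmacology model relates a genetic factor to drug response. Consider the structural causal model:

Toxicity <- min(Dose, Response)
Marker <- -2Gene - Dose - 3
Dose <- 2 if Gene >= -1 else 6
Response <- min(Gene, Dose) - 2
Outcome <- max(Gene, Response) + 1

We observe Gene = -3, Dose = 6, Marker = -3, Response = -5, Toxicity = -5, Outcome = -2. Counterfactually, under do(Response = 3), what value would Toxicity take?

Intervening sets Response = 3 and removes its equation (Response <- min(Gene, Dose) - 2).
Dose = 2 if Gene >= -1 else 6  [with Gene=-3]  = 6
Toxicity = min(Dose, Response)  [with Dose=6, Response=3]  = 3

3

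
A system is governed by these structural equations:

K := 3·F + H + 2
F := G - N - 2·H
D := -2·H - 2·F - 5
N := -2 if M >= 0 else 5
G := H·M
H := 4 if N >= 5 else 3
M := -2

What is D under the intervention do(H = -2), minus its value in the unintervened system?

The intervention breaks the incoming arrows to H: H := 4 if N >= 5 else 3 no longer applies, and H = -2.
N = -2 if M >= 0 else 5  [with M=-2]  = 5
G = H·M  [with H=-2, M=-2]  = 4
F = G - N - 2·H  [with G=4, N=5, H=-2]  = 3
D = -2·H - 2·F - 5  [with H=-2, F=3]  = -7
Without intervention: N = -2 if M >= 0 else 5  [with M=-2]  = 5; H = 4 if N >= 5 else 3  [with N=5]  = 4; G = H·M  [with H=4, M=-2]  = -8; F = G - N - 2·H  [with G=-8, N=5, H=4]  = -21; D = -2·H - 2·F - 5  [with H=4, F=-21]  = 29.
Change = -7 − 29 = -36.

-36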